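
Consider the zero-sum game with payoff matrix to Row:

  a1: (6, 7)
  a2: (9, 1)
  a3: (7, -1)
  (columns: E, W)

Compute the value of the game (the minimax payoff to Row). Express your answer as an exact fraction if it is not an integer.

Row minima: a1 → 6, a2 → 1, a3 → -1; maximin = 6.
Column maxima: E → 9, W → 7; minimax = 7.
6 ≠ 7, so there is no saddle point; optimal play is mixed.
a3 is strictly dominated by a2, so Row never plays it.
On the remaining 2×2 (a1, a2 vs E, W):
Let Row play a1 with probability p. Expected payoff against E: 6p + 9(1−p) = −3p + 9; against W: 7p + 1(1−p) = 6p + 1.
Setting these equal: −3p + 9 = 6p + 1 ⇒ −9p = -8 ⇒ p = 8/9, and the value is (-3)·(8/9) + 9 = 19/3.
For Column: with q = P(E), equating a1's and a2's payoffs gives −q + 7 = 8q + 1 ⇒ q = 2/3.

19/3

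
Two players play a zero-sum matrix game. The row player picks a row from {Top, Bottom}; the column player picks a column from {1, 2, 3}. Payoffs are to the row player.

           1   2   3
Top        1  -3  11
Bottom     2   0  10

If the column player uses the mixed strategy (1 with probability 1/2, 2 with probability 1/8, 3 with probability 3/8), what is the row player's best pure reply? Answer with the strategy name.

Expected payoff of Top: (1/2)·1 + (1/8)·(-3) + (3/8)·11 = 17/4.
Expected payoff of Bottom: (1/2)·2 + (1/8)·0 + (3/8)·10 = 19/4.
The largest is 19/4, so the row player's best response is Bottom.

Bottom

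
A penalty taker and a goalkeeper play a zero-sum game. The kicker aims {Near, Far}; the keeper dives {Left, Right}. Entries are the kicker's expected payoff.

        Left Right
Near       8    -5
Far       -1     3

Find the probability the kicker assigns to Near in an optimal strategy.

4/17

Row minima: Near → -5, Far → -1; maximin = -1.
Column maxima: Left → 8, Right → 3; minimax = 3.
-1 ≠ 3, so there is no saddle point; optimal play is mixed.
Let the kicker play Near with probability p. Expected payoff against Left: 8p + (-1)(1−p) = 9p − 1; against Right: (-5)p + 3(1−p) = −8p + 3.
Setting these equal: 9p − 1 = −8p + 3 ⇒ 17p = 4 ⇒ p = 4/17, and the value is (9)·(4/17) − 1 = 19/17.
For the keeper: with q = P(Left), equating Near's and Far's payoffs gives 13q − 5 = −4q + 3 ⇒ q = 8/17.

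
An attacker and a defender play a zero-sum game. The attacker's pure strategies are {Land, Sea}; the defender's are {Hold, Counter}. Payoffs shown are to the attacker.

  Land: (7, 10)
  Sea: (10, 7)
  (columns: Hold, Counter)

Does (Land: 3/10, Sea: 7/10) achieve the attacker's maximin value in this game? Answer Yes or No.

No

Against Hold this mix gives (3/10)·7 + (7/10)·10 = 91/10.
Against Counter this mix gives (3/10)·10 + (7/10)·7 = 79/10.
The defender will play Counter, holding the attacker to 79/10. Shifting weight toward the row that does better against Counter would raise this floor (the equalizing mix achieves 17/2 against both Counter and Hold), so the proposed strategy is not optimal.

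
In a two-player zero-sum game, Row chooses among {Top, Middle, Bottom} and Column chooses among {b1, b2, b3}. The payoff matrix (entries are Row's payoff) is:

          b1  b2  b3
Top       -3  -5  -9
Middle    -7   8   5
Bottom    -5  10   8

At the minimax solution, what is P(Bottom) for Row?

Row minima: Top → -9, Middle → -7, Bottom → -5; maximin = -5.
Column maxima: b1 → -3, b2 → 10, b3 → 8; minimax = -3.
-5 ≠ -3, so there is no saddle point; optimal play is mixed.
Middle is strictly dominated by Bottom, so Row never plays it.
b2 is strictly dominated by b3 (it gives Row strictly more in every row), so Column never plays it.
On the remaining 2×2 (Top, Bottom vs b1, b3):
Let Row play Top with probability p. Expected payoff against b1: (-3)p + (-5)(1−p) = 2p − 5; against b3: (-9)p + 8(1−p) = −17p + 8.
Setting these equal: 2p − 5 = −17p + 8 ⇒ 19p = 13 ⇒ p = 13/19, and the value is (2)·(13/19) − 5 = -69/19.
For Column: with q = P(b1), equating Top's and Bottom's payoffs gives 6q − 9 = −13q + 8 ⇒ q = 17/19.

6/19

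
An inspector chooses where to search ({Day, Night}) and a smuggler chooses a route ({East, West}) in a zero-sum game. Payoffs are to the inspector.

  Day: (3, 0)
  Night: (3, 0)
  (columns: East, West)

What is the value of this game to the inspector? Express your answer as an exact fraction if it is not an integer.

Row minima: Day → 0, Night → 0; maximin = 0.
Column maxima: East → 3, West → 0; minimax = 0.
Since maximin = minimax = 0, there is a saddle point and the value is 0.

0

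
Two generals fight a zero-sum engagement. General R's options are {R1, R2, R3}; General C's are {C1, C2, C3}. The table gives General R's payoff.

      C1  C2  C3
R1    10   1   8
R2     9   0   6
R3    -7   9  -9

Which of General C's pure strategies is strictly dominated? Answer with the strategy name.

C3 holds General R's payoff strictly below C1 in every row: 8 < 10, 6 < 9, -9 < -7.
So C1 is strictly dominated for General C.

C1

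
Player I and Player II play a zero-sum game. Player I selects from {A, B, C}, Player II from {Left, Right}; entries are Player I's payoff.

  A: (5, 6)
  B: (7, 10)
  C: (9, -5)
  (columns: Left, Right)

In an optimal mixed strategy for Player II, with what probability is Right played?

Row minima: A → 5, B → 7, C → -5; maximin = 7.
Column maxima: Left → 9, Right → 10; minimax = 9.
7 ≠ 9, so there is no saddle point; optimal play is mixed.
A is strictly dominated by B, so Player I never plays it.
On the remaining 2×2 (B, C vs Left, Right):
Let Player I play B with probability p. Expected payoff against Left: 7p + 9(1−p) = −2p + 9; against Right: 10p + (-5)(1−p) = 15p − 5.
Setting these equal: −2p + 9 = 15p − 5 ⇒ −17p = -14 ⇒ p = 14/17, and the value is (-2)·(14/17) + 9 = 125/17.
For Player II: with q = P(Left), equating B's and C's payoffs gives −3q + 10 = 14q − 5 ⇒ q = 15/17.

2/17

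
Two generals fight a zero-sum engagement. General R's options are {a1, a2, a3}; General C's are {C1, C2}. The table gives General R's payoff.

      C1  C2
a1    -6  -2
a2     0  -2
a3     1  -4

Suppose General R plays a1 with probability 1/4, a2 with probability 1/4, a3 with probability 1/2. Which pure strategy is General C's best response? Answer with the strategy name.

If General C plays C1, General R's expected payoff is (1/4)·(-6) + (1/4)·0 + (1/2)·1 = -1.
If General C plays C2, General R's expected payoff is (1/4)·(-2) + (1/4)·(-2) + (1/2)·(-4) = -3.
General C minimizes General R's payoff; the smallest is -3, so the best response is C2.

C2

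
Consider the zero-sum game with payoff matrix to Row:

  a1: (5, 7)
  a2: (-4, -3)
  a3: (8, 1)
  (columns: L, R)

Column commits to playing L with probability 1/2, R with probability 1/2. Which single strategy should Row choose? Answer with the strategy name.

Expected payoff of a1: (1/2)·5 + (1/2)·7 = 6.
Expected payoff of a2: (1/2)·(-4) + (1/2)·(-3) = -7/2.
Expected payoff of a3: (1/2)·8 + (1/2)·1 = 9/2.
The largest is 6, so Row's best response is a1.

a1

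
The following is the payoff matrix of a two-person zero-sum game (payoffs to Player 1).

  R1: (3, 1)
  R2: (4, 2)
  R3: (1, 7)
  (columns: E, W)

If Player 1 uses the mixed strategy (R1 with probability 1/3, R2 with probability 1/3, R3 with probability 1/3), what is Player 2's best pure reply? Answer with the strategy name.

E

If Player 2 plays E, Player 1's expected payoff is (1/3)·3 + (1/3)·4 + (1/3)·1 = 8/3.
If Player 2 plays W, Player 1's expected payoff is (1/3)·1 + (1/3)·2 + (1/3)·7 = 10/3.
Player 2 minimizes Player 1's payoff; the smallest is 8/3, so the best response is E.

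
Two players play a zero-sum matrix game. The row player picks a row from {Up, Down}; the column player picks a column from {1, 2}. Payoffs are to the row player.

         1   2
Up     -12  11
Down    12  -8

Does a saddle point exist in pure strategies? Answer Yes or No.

No

Row minima: Up → -12, Down → -8; maximin = -8.
Column maxima: 1 → 12, 2 → 11; minimax = 11.
-8 ≠ 11, so no pure-strategy equilibrium exists.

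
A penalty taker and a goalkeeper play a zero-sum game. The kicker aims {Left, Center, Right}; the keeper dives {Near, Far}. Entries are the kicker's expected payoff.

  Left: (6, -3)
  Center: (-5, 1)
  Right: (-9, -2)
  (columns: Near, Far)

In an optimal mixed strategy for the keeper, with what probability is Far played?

11/15

Row minima: Left → -3, Center → -5, Right → -9; maximin = -3.
Column maxima: Near → 6, Far → 1; minimax = 1.
-3 ≠ 1, so there is no saddle point; optimal play is mixed.
Right is strictly dominated by Center, so the kicker never plays it.
On the remaining 2×2 (Left, Center vs Near, Far):
Let the kicker play Left with probability p. Expected payoff against Near: 6p + (-5)(1−p) = 11p − 5; against Far: (-3)p + 1(1−p) = −4p + 1.
Setting these equal: 11p − 5 = −4p + 1 ⇒ 15p = 6 ⇒ p = 2/5, and the value is (11)·(2/5) − 5 = -3/5.
For the keeper: with q = P(Near), equating Left's and Center's payoffs gives 9q − 3 = −6q + 1 ⇒ q = 4/15.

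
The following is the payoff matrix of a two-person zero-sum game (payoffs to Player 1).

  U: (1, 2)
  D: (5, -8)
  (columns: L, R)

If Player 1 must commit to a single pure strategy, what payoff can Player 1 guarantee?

Row minima: U → 1, D → -8.
The best of these is 1.

1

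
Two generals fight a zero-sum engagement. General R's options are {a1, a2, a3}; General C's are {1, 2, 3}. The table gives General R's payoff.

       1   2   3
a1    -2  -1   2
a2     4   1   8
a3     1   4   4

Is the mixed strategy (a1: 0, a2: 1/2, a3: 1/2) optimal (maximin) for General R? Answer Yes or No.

Against 1 this mix gives (1/2)·4 + (1/2)·1 = 5/2.
Against 2 this mix gives (1/2)·1 + (1/2)·4 = 5/2.
Against 3 this mix gives (1/2)·8 + (1/2)·4 = 6.
All of General C's active replies (1, 2) yield 5/2, and no column does worse for General R. The mix makes General C indifferent and guarantees 5/2, so it is optimal.

Yes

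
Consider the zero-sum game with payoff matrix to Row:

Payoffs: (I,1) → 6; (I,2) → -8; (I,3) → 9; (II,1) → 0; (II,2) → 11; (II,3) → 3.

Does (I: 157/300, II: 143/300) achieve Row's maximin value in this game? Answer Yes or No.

Against 1 this mix gives (157/300)·6 + (143/300)·0 = 157/50.
Against 2 this mix gives (157/300)·(-8) + (143/300)·11 = 317/300.
Against 3 this mix gives (157/300)·9 + (143/300)·3 = 307/50.
Column will play 2, holding Row to 317/300. Shifting weight toward the row that does better against 2 would raise this floor (the equalizing mix achieves 66/25 against both 2 and 1), so the proposed strategy is not optimal.

No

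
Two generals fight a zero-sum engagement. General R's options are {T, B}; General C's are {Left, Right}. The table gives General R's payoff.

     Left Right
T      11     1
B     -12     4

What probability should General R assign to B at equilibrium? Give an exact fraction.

5/13

Row minima: T → 1, B → -12; maximin = 1.
Column maxima: Left → 11, Right → 4; minimax = 4.
1 ≠ 4, so there is no saddle point; optimal play is mixed.
Let General R play T with probability p. Expected payoff against Left: 11p + (-12)(1−p) = 23p − 12; against Right: 1p + 4(1−p) = −3p + 4.
Setting these equal: 23p − 12 = −3p + 4 ⇒ 26p = 16 ⇒ p = 8/13, and the value is (23)·(8/13) − 12 = 28/13.
For General C: with q = P(Left), equating T's and B's payoffs gives 10q + 1 = −16q + 4 ⇒ q = 3/26.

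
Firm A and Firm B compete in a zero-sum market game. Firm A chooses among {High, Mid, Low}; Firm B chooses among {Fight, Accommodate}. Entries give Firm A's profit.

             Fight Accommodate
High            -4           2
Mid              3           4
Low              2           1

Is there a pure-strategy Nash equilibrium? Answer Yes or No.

Yes

Row minima: High → -4, Mid → 3, Low → 1; maximin = 3.
Column maxima: Fight → 3, Accommodate → 4; minimax = 3.
maximin = minimax = 3, so a saddle point exists.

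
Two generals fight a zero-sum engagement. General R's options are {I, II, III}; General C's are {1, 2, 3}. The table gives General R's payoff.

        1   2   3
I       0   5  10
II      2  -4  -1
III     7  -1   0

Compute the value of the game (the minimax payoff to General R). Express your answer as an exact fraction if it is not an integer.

Row minima: I → 0, II → -4, III → -1; maximin = 0.
Column maxima: 1 → 7, 2 → 5, 3 → 10; minimax = 5.
0 ≠ 5, so there is no saddle point; optimal play is mixed.
II is strictly dominated by III, so General R never plays it.
3 is strictly dominated by 2 (it gives General R strictly more in every row), so General C never plays it.
On the remaining 2×2 (I, III vs 1, 2):
Let General R play I with probability p. Expected payoff against 1: 0p + 7(1−p) = −7p + 7; against 2: 5p + (-1)(1−p) = 6p − 1.
Setting these equal: −7p + 7 = 6p − 1 ⇒ −13p = -8 ⇒ p = 8/13, and the value is (-7)·(8/13) + 7 = 35/13.
For General C: with q = P(1), equating I's and III's payoffs gives −5q + 5 = 8q − 1 ⇒ q = 6/13.

35/13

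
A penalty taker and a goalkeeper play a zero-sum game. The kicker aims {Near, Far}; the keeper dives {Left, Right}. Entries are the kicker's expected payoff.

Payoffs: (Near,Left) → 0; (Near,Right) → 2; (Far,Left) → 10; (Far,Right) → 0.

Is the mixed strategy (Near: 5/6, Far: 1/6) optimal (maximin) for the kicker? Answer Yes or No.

Against Left this mix gives (5/6)·0 + (1/6)·10 = 5/3.
Against Right this mix gives (5/6)·2 + (1/6)·0 = 5/3.
All of the keeper's active replies (Left, Right) yield 5/3, and no column does worse for the kicker. The mix makes the keeper indifferent and guarantees 5/3, so it is optimal.

Yes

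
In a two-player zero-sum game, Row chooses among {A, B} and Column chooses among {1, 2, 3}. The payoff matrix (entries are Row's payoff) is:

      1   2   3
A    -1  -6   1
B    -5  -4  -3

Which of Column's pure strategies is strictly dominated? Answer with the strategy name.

3

1 holds Row's payoff strictly below 3 in every row: -1 < 1, -5 < -3.
So 3 is strictly dominated for Column.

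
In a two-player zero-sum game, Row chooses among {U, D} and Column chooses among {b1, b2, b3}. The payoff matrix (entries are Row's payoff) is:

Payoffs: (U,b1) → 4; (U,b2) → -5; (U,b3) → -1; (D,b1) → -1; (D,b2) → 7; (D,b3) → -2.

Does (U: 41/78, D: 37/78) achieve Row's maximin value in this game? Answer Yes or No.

Against b1 this mix gives (41/78)·4 + (37/78)·(-1) = 127/78.
Against b2 this mix gives (41/78)·(-5) + (37/78)·7 = 9/13.
Against b3 this mix gives (41/78)·(-1) + (37/78)·(-2) = -115/78.
Column will play b3, holding Row to -115/78. Shifting weight toward the row that does better against b3 would raise this floor (the equalizing mix achieves -17/13 against both b3 and b2), so the proposed strategy is not optimal.

No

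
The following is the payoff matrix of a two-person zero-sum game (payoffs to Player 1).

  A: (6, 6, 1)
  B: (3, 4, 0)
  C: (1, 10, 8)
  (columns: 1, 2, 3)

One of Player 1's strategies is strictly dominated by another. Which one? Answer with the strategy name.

B

A gives a strictly higher payoff than B against every column: 6 > 3, 6 > 4, 1 > 0.
So B is strictly dominated and Player 1 never plays it.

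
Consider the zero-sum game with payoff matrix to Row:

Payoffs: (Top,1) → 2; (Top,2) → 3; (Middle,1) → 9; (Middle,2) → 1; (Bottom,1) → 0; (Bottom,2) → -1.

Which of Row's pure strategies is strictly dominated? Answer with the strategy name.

Top gives a strictly higher payoff than Bottom against every column: 2 > 0, 3 > -1.
So Bottom is strictly dominated and Row never plays it.

Bottom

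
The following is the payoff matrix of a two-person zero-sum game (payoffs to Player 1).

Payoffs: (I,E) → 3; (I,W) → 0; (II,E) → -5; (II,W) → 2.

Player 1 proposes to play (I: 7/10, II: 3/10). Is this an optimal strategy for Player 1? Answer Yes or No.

Yes

Against E this mix gives (7/10)·3 + (3/10)·(-5) = 3/5.
Against W this mix gives (7/10)·0 + (3/10)·2 = 3/5.
All of Player 2's active replies (E, W) yield 3/5, and no column does worse for Player 1. The mix makes Player 2 indifferent and guarantees 3/5, so it is optimal.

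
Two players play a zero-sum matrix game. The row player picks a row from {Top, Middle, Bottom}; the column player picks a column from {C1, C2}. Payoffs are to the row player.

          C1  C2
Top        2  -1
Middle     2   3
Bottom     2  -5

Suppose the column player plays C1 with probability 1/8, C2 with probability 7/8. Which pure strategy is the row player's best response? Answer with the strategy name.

Middle

Expected payoff of Top: (1/8)·2 + (7/8)·(-1) = -5/8.
Expected payoff of Middle: (1/8)·2 + (7/8)·3 = 23/8.
Expected payoff of Bottom: (1/8)·2 + (7/8)·(-5) = -33/8.
The largest is 23/8, so the row player's best response is Middle.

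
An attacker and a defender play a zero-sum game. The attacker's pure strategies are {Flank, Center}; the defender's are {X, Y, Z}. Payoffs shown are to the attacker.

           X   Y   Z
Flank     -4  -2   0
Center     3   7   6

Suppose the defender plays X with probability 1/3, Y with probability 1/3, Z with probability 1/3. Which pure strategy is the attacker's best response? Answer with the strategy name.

Center

Expected payoff of Flank: (1/3)·(-4) + (1/3)·(-2) + (1/3)·0 = -2.
Expected payoff of Center: (1/3)·3 + (1/3)·7 + (1/3)·6 = 16/3.
The largest is 16/3, so the attacker's best response is Center.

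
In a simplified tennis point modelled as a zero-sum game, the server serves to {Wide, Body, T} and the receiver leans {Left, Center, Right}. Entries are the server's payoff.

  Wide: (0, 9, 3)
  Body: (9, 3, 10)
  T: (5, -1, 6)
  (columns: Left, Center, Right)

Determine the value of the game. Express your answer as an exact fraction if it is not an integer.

Row minima: Wide → 0, Body → 3, T → -1; maximin = 3.
Column maxima: Left → 9, Center → 9, Right → 10; minimax = 9.
3 ≠ 9, so there is no saddle point; optimal play is mixed.
T is strictly dominated by Body, so the server never plays it.
Right is strictly dominated by Left (it gives the server strictly more in every row), so the receiver never plays it.
On the remaining 2×2 (Wide, Body vs Left, Center):
Let the server play Wide with probability p. Expected payoff against Left: 0p + 9(1−p) = −9p + 9; against Center: 9p + 3(1−p) = 6p + 3.
Setting these equal: −9p + 9 = 6p + 3 ⇒ −15p = -6 ⇒ p = 2/5, and the value is (-9)·(2/5) + 9 = 27/5.
For the receiver: with q = P(Left), equating Wide's and Body's payoffs gives −9q + 9 = 6q + 3 ⇒ q = 2/5.

27/5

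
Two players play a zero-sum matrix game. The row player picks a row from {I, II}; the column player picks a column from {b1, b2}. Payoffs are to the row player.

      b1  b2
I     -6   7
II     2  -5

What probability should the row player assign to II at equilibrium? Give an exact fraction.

13/20

Row minima: I → -6, II → -5; maximin = -5.
Column maxima: b1 → 2, b2 → 7; minimax = 2.
-5 ≠ 2, so there is no saddle point; optimal play is mixed.
Let the row player play I with probability p. Expected payoff against b1: (-6)p + 2(1−p) = −8p + 2; against b2: 7p + (-5)(1−p) = 12p − 5.
Setting these equal: −8p + 2 = 12p − 5 ⇒ −20p = -7 ⇒ p = 7/20, and the value is (-8)·(7/20) + 2 = -4/5.
For the column player: with q = P(b1), equating I's and II's payoffs gives −13q + 7 = 7q − 5 ⇒ q = 3/5.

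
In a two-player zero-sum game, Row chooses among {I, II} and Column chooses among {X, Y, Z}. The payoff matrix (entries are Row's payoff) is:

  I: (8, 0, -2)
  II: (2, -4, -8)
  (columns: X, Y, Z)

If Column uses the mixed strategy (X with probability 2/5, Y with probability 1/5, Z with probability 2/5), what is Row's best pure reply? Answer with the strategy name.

I

Expected payoff of I: (2/5)·8 + (1/5)·0 + (2/5)·(-2) = 12/5.
Expected payoff of II: (2/5)·2 + (1/5)·(-4) + (2/5)·(-8) = -16/5.
The largest is 12/5, so Row's best response is I.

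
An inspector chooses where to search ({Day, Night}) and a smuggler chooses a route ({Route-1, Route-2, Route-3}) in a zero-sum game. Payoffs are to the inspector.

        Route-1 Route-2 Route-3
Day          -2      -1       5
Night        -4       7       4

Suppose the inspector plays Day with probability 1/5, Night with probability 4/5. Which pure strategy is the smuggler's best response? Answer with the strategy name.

If the smuggler plays Route-1, the inspector's expected payoff is (1/5)·(-2) + (4/5)·(-4) = -18/5.
If the smuggler plays Route-2, the inspector's expected payoff is (1/5)·(-1) + (4/5)·7 = 27/5.
If the smuggler plays Route-3, the inspector's expected payoff is (1/5)·5 + (4/5)·4 = 21/5.
The smuggler minimizes the inspector's payoff; the smallest is -18/5, so the best response is Route-1.

Route-1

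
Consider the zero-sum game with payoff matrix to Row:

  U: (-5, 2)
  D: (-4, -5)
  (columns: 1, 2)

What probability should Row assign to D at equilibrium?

7/8

Row minima: U → -5, D → -5; maximin = -5.
Column maxima: 1 → -4, 2 → 2; minimax = -4.
-5 ≠ -4, so there is no saddle point; optimal play is mixed.
Let Row play U with probability p. Expected payoff against 1: (-5)p + (-4)(1−p) = −p − 4; against 2: 2p + (-5)(1−p) = 7p − 5.
Setting these equal: −p − 4 = 7p − 5 ⇒ −8p = -1 ⇒ p = 1/8, and the value is (-1)·(1/8) − 4 = -33/8.
For Column: with q = P(1), equating U's and D's payoffs gives −7q + 2 = q − 5 ⇒ q = 7/8.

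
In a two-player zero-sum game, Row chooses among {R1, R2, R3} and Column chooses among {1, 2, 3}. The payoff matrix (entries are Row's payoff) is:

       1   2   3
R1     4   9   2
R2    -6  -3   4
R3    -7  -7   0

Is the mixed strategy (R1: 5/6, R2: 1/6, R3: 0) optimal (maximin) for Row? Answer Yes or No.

Against 1 this mix gives (5/6)·4 + (1/6)·(-6) = 7/3.
Against 2 this mix gives (5/6)·9 + (1/6)·(-3) = 7.
Against 3 this mix gives (5/6)·2 + (1/6)·4 = 7/3.
All of Column's active replies (1, 3) yield 7/3, and no column does worse for Row. The mix makes Column indifferent and guarantees 7/3, so it is optimal.

Yes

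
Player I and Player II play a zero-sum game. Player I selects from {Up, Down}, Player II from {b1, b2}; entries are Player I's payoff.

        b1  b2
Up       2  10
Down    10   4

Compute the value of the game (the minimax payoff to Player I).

Row minima: Up → 2, Down → 4; maximin = 4.
Column maxima: b1 → 10, b2 → 10; minimax = 10.
4 ≠ 10, so there is no saddle point; optimal play is mixed.
Let Player I play Up with probability p. Expected payoff against b1: 2p + 10(1−p) = −8p + 10; against b2: 10p + 4(1−p) = 6p + 4.
Setting these equal: −8p + 10 = 6p + 4 ⇒ −14p = -6 ⇒ p = 3/7, and the value is (-8)·(3/7) + 10 = 46/7.
For Player II: with q = P(b1), equating Up's and Down's payoffs gives −8q + 10 = 6q + 4 ⇒ q = 3/7.

46/7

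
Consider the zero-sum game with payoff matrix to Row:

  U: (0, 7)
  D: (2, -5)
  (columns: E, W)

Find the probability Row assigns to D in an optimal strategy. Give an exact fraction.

Row minima: U → 0, D → -5; maximin = 0.
Column maxima: E → 2, W → 7; minimax = 2.
0 ≠ 2, so there is no saddle point; optimal play is mixed.
Let Row play U with probability p. Expected payoff against E: 0p + 2(1−p) = −2p + 2; against W: 7p + (-5)(1−p) = 12p − 5.
Setting these equal: −2p + 2 = 12p − 5 ⇒ −14p = -7 ⇒ p = 1/2, and the value is (-2)·(1/2) + 2 = 1.
For Column: with q = P(E), equating U's and D's payoffs gives −7q + 7 = 7q − 5 ⇒ q = 6/7.

1/2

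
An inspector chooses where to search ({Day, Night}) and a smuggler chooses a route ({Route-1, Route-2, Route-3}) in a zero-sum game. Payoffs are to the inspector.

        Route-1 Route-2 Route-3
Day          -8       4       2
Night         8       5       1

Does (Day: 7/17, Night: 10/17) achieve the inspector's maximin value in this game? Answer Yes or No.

Against Route-1 this mix gives (7/17)·(-8) + (10/17)·8 = 24/17.
Against Route-2 this mix gives (7/17)·4 + (10/17)·5 = 78/17.
Against Route-3 this mix gives (7/17)·2 + (10/17)·1 = 24/17.
All of the smuggler's active replies (Route-1, Route-3) yield 24/17, and no column does worse for the inspector. The mix makes the smuggler indifferent and guarantees 24/17, so it is optimal.

Yes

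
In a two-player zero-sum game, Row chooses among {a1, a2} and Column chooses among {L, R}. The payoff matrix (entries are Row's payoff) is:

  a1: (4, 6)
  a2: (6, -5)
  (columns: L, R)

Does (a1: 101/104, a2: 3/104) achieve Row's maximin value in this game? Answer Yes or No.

Against L this mix gives (101/104)·4 + (3/104)·6 = 211/52.
Against R this mix gives (101/104)·6 + (3/104)·(-5) = 591/104.
Column will play L, holding Row to 211/52. Shifting weight toward the row that does better against L would raise this floor (the equalizing mix achieves 56/13 against both L and R), so the proposed strategy is not optimal.

No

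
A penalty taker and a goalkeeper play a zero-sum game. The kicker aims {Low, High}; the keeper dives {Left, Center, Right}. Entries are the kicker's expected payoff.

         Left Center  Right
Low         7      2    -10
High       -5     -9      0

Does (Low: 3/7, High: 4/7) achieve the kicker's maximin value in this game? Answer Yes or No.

Yes

Against Left this mix gives (3/7)·7 + (4/7)·(-5) = 1/7.
Against Center this mix gives (3/7)·2 + (4/7)·(-9) = -30/7.
Against Right this mix gives (3/7)·(-10) + (4/7)·0 = -30/7.
All of the keeper's active replies (Center, Right) yield -30/7, and no column does worse for the kicker. The mix makes the keeper indifferent and guarantees -30/7, so it is optimal.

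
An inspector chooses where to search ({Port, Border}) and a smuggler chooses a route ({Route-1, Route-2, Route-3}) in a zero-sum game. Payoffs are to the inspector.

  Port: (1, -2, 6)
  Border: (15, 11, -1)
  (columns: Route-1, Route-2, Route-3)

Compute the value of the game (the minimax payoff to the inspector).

16/5

Row minima: Port → -2, Border → -1; maximin = -1.
Column maxima: Route-1 → 15, Route-2 → 11, Route-3 → 6; minimax = 6.
-1 ≠ 6, so there is no saddle point; optimal play is mixed.
Route-1 is strictly dominated by Route-2 (it gives the inspector strictly more in every row), so the smuggler never plays it.
On the remaining 2×2 (Port, Border vs Route-2, Route-3):
Let the inspector play Port with probability p. Expected payoff against Route-2: (-2)p + 11(1−p) = −13p + 11; against Route-3: 6p + (-1)(1−p) = 7p − 1.
Setting these equal: −13p + 11 = 7p − 1 ⇒ −20p = -12 ⇒ p = 3/5, and the value is (-13)·(3/5) + 11 = 16/5.
For the smuggler: with q = P(Route-2), equating Port's and Border's payoffs gives −8q + 6 = 12q − 1 ⇒ q = 7/20.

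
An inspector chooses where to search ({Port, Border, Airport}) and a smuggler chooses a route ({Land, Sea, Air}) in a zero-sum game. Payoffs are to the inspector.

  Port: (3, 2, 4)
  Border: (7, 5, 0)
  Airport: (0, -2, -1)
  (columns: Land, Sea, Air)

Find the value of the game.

20/7

Row minima: Port → 2, Border → 0, Airport → -2; maximin = 2.
Column maxima: Land → 7, Sea → 5, Air → 4; minimax = 4.
2 ≠ 4, so there is no saddle point; optimal play is mixed.
Airport is strictly dominated by Port, so the inspector never plays it.
Land is strictly dominated by Sea (it gives the inspector strictly more in every row), so the smuggler never plays it.
On the remaining 2×2 (Port, Border vs Sea, Air):
Let the inspector play Port with probability p. Expected payoff against Sea: 2p + 5(1−p) = −3p + 5; against Air: 4p + 0(1−p) = 4p.
Setting these equal: −3p + 5 = 4p ⇒ −7p = -5 ⇒ p = 5/7, and the value is (-3)·(5/7) + 5 = 20/7.
For the smuggler: with q = P(Sea), equating Port's and Border's payoffs gives −2q + 4 = 5q ⇒ q = 4/7.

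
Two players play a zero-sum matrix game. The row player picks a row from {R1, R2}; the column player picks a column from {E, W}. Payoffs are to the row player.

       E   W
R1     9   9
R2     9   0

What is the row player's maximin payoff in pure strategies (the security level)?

9

Row minima: R1 → 9, R2 → 0.
The best of these is 9.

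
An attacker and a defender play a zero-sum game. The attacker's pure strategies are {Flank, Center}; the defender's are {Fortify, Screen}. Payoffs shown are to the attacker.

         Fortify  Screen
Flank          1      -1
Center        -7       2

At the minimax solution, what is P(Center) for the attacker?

2/11

Row minima: Flank → -1, Center → -7; maximin = -1.
Column maxima: Fortify → 1, Screen → 2; minimax = 1.
-1 ≠ 1, so there is no saddle point; optimal play is mixed.
Let the attacker play Flank with probability p. Expected payoff against Fortify: 1p + (-7)(1−p) = 8p − 7; against Screen: (-1)p + 2(1−p) = −3p + 2.
Setting these equal: 8p − 7 = −3p + 2 ⇒ 11p = 9 ⇒ p = 9/11, and the value is (8)·(9/11) − 7 = -5/11.
For the defender: with q = P(Fortify), equating Flank's and Center's payoffs gives 2q − 1 = −9q + 2 ⇒ q = 3/11.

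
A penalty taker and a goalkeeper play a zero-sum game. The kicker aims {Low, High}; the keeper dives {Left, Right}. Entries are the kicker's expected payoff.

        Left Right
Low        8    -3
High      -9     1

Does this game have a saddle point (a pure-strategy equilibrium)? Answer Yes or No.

No

Row minima: Low → -3, High → -9; maximin = -3.
Column maxima: Left → 8, Right → 1; minimax = 1.
-3 ≠ 1, so no pure-strategy equilibrium exists.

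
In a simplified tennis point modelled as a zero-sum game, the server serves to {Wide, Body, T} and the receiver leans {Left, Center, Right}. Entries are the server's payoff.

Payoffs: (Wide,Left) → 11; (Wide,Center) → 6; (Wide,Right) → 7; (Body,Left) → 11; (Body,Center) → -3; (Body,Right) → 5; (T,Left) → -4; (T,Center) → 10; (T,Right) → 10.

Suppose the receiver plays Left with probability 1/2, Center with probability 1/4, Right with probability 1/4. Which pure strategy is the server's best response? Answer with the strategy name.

Expected payoff of Wide: (1/2)·11 + (1/4)·6 + (1/4)·7 = 35/4.
Expected payoff of Body: (1/2)·11 + (1/4)·(-3) + (1/4)·5 = 6.
Expected payoff of T: (1/2)·(-4) + (1/4)·10 + (1/4)·10 = 3.
The largest is 35/4, so the server's best response is Wide.

Wide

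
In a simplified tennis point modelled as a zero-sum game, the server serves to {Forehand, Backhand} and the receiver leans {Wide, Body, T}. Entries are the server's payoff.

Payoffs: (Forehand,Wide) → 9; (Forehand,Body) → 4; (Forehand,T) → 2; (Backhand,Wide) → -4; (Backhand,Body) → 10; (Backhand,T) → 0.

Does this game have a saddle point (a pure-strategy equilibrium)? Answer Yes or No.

Row minima: Forehand → 2, Backhand → -4; maximin = 2.
Column maxima: Wide → 9, Body → 10, T → 2; minimax = 2.
maximin = minimax = 2, so a saddle point exists.

Yes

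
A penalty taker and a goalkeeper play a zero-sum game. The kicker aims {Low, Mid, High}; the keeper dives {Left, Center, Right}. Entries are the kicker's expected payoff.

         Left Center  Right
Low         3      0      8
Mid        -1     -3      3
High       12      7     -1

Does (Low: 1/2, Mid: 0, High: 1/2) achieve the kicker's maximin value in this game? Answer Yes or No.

Yes

Against Left this mix gives (1/2)·3 + (1/2)·12 = 15/2.
Against Center this mix gives (1/2)·0 + (1/2)·7 = 7/2.
Against Right this mix gives (1/2)·8 + (1/2)·(-1) = 7/2.
All of the keeper's active replies (Center, Right) yield 7/2, and no column does worse for the kicker. The mix makes the keeper indifferent and guarantees 7/2, so it is optimal.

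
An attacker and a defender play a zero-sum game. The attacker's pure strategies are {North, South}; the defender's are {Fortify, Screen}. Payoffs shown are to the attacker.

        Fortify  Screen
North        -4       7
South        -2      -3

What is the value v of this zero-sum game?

Row minima: North → -4, South → -3; maximin = -3.
Column maxima: Fortify → -2, Screen → 7; minimax = -2.
-3 ≠ -2, so there is no saddle point; optimal play is mixed.
Let the attacker play North with probability p. Expected payoff against Fortify: (-4)p + (-2)(1−p) = −2p − 2; against Screen: 7p + (-3)(1−p) = 10p − 3.
Setting these equal: −2p − 2 = 10p − 3 ⇒ −12p = -1 ⇒ p = 1/12, and the value is (-2)·(1/12) − 2 = -13/6.
For the defender: with q = P(Fortify), equating North's and South's payoffs gives −11q + 7 = q − 3 ⇒ q = 5/6.

-13/6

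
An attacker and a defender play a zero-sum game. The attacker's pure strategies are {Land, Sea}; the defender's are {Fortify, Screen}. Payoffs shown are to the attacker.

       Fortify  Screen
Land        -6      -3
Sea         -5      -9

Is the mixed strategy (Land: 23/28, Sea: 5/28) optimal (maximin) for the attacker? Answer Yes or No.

Against Fortify this mix gives (23/28)·(-6) + (5/28)·(-5) = -163/28.
Against Screen this mix gives (23/28)·(-3) + (5/28)·(-9) = -57/14.
The defender will play Fortify, holding the attacker to -163/28. Shifting weight toward the row that does better against Fortify would raise this floor (the equalizing mix achieves -39/7 against both Fortify and Screen), so the proposed strategy is not optimal.

No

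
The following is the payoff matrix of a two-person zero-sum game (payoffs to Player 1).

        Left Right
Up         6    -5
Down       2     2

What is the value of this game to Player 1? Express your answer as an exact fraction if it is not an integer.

Row minima: Up → -5, Down → 2; maximin = 2.
Column maxima: Left → 6, Right → 2; minimax = 2.
Since maximin = minimax = 2, there is a saddle point and the value is 2.

2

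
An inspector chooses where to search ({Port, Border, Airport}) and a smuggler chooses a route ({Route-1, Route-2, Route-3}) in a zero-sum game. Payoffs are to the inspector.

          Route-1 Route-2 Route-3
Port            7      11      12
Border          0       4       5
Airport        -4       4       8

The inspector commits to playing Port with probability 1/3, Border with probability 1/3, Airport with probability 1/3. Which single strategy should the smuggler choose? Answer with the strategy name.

Route-1

If the smuggler plays Route-1, the inspector's expected payoff is (1/3)·7 + (1/3)·0 + (1/3)·(-4) = 1.
If the smuggler plays Route-2, the inspector's expected payoff is (1/3)·11 + (1/3)·4 + (1/3)·4 = 19/3.
If the smuggler plays Route-3, the inspector's expected payoff is (1/3)·12 + (1/3)·5 + (1/3)·8 = 25/3.
The smuggler minimizes the inspector's payoff; the smallest is 1, so the best response is Route-1.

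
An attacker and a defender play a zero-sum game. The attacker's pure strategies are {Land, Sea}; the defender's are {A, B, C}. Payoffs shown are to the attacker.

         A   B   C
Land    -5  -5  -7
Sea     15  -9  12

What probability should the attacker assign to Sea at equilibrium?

Row minima: Land → -7, Sea → -9; maximin = -7.
Column maxima: A → 15, B → -5, C → 12; minimax = -5.
-7 ≠ -5, so there is no saddle point; optimal play is mixed.
A is strictly dominated by C (it gives the attacker strictly more in every row), so the defender never plays it.
On the remaining 2×2 (Land, Sea vs B, C):
Let the attacker play Land with probability p. Expected payoff against B: (-5)p + (-9)(1−p) = 4p − 9; against C: (-7)p + 12(1−p) = −19p + 12.
Setting these equal: 4p − 9 = −19p + 12 ⇒ 23p = 21 ⇒ p = 21/23, and the value is (4)·(21/23) − 9 = -123/23.
For the defender: with q = P(B), equating Land's and Sea's payoffs gives 2q − 7 = −21q + 12 ⇒ q = 19/23.

2/23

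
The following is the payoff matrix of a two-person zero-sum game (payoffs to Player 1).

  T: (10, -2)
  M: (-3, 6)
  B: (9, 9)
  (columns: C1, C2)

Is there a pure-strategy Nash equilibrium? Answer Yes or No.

Row minima: T → -2, M → -3, B → 9; maximin = 9.
Column maxima: C1 → 10, C2 → 9; minimax = 9.
maximin = minimax = 9, so a saddle point exists.

Yes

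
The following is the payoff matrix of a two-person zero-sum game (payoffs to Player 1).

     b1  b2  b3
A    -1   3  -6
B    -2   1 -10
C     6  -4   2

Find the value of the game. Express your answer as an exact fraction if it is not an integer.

-6/5

Row minima: A → -6, B → -10, C → -4; maximin = -4.
Column maxima: b1 → 6, b2 → 3, b3 → 2; minimax = 2.
-4 ≠ 2, so there is no saddle point; optimal play is mixed.
B is strictly dominated by A, so Player 1 never plays it.
b1 is strictly dominated by b3 (it gives Player 1 strictly more in every row), so Player 2 never plays it.
On the remaining 2×2 (A, C vs b2, b3):
Let Player 1 play A with probability p. Expected payoff against b2: 3p + (-4)(1−p) = 7p − 4; against b3: (-6)p + 2(1−p) = −8p + 2.
Setting these equal: 7p − 4 = −8p + 2 ⇒ 15p = 6 ⇒ p = 2/5, and the value is (7)·(2/5) − 4 = -6/5.
For Player 2: with q = P(b2), equating A's and C's payoffs gives 9q − 6 = −6q + 2 ⇒ q = 8/15.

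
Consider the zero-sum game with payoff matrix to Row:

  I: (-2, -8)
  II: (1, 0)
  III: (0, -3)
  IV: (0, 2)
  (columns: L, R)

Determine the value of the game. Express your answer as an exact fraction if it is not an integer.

2/3

Row minima: I → -8, II → 0, III → -3, IV → 0; maximin = 0.
Column maxima: L → 1, R → 2; minimax = 1.
0 ≠ 1, so there is no saddle point; optimal play is mixed.
I is strictly dominated by II, so Row never plays it.
III is strictly dominated by II, so Row never plays it.
On the remaining 2×2 (II, IV vs L, R):
Let Row play II with probability p. Expected payoff against L: 1p + 0(1−p) = p; against R: 0p + 2(1−p) = −2p + 2.
Setting these equal: p = −2p + 2 ⇒ 3p = 2 ⇒ p = 2/3, and the value is (1)·(2/3) = 2/3.
For Column: with q = P(L), equating II's and IV's payoffs gives q = −2q + 2 ⇒ q = 2/3.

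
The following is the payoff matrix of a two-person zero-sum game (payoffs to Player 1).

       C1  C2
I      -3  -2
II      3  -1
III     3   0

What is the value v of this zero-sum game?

0

Row minima: I → -3, II → -1, III → 0; maximin = 0.
Column maxima: C1 → 3, C2 → 0; minimax = 0.
Since maximin = minimax = 0, there is a saddle point and the value is 0.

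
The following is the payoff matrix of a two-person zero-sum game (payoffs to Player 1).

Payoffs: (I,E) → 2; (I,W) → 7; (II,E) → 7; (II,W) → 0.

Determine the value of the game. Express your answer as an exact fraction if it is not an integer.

Row minima: I → 2, II → 0; maximin = 2.
Column maxima: E → 7, W → 7; minimax = 7.
2 ≠ 7, so there is no saddle point; optimal play is mixed.
Let Player 1 play I with probability p. Expected payoff against E: 2p + 7(1−p) = −5p + 7; against W: 7p + 0(1−p) = 7p.
Setting these equal: −5p + 7 = 7p ⇒ −12p = -7 ⇒ p = 7/12, and the value is (-5)·(7/12) + 7 = 49/12.
For Player 2: with q = P(E), equating I's and II's payoffs gives −5q + 7 = 7q ⇒ q = 7/12.

49/12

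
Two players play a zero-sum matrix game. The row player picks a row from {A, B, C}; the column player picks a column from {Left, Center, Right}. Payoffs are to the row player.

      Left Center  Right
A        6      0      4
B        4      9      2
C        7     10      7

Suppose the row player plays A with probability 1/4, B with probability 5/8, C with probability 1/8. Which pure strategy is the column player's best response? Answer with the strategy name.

If the column player plays Left, the row player's expected payoff is (1/4)·6 + (5/8)·4 + (1/8)·7 = 39/8.
If the column player plays Center, the row player's expected payoff is (1/4)·0 + (5/8)·9 + (1/8)·10 = 55/8.
If the column player plays Right, the row player's expected payoff is (1/4)·4 + (5/8)·2 + (1/8)·7 = 25/8.
The column player minimizes the row player's payoff; the smallest is 25/8, so the best response is Right.

Right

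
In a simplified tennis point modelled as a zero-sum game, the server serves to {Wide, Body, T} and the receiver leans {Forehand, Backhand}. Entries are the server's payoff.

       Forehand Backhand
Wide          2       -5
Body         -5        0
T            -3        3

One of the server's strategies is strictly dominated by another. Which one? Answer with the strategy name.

Body

T gives a strictly higher payoff than Body against every column: -3 > -5, 3 > 0.
So Body is strictly dominated and the server never plays it.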